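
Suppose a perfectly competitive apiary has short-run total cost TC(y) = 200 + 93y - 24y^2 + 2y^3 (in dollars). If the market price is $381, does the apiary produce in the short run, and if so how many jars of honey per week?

From TC, MC = TC'(y) = 93 - 48y + 6y^2 and AVC = VC/y = 93 - 24y + 2y^2.
The AVC parabola has its vertex at y = 24/4 = 6, where AVC = 93 - 24·6 + 2·6^2 = $21.
Since P = $381 ≥ min AVC = $21, price covers variable cost and the firm should produce.
Solving P = MC: -288 - 48y + 6y^2 = 0 ⇒ y = -4 or 12. On the upward-sloping branch, y* = 12.
Check: AVC at y = 12 is $93 ≤ P, so revenue covers variable cost.
Profit = P·y − TC = 381·12 − 1316 = $3256.

Produce at y = 12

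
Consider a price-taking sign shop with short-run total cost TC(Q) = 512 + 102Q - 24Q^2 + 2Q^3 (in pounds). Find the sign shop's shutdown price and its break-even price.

Shutdown price = £30; break-even price = £102

AVC = 102 - 24Q + 2Q^2; minimized at Q = 6, giving min AVC = £30. That is the shutdown price.
ATC = 512/Q + 102 - 24Q + 2Q^2. Setting dATC/dQ = −512/Q^2 − 24 + 4Q = 0 gives Q = 8 (since 4·8^3 − 24·8^2 = 512).
min ATC = 512/8 + 102 − 24·8 + 2·8^2 = £102. That is the break-even price.
Between these two prices the firm operates at a loss; above £102 it earns a profit.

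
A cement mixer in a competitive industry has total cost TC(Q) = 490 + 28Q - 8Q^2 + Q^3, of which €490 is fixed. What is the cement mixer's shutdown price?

€12 per unit

Short-run supply begins at min AVC. From VC = 28Q - 8Q^2 + Q^3, AVC = 28 - 8Q + Q^2.
dAVC/dQ = -8 + 2Q = 0 gives Q = 4. min AVC = 28 - 8·4 + 4^2 = 12.
For P < €12 the firm produces nothing.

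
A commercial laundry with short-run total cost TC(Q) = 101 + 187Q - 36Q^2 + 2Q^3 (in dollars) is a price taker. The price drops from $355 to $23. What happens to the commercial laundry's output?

Output falls from 14 to 0 (the firm shuts down)

MC = 187 - 72Q + 6Q^2; the shutdown threshold is min AVC = $25 (at Q = 9).
With P = $355 above the shutdown price, P = MC gives Q = 14.
At P = $23 < min AVC = $25, price no longer covers variable cost at any output, so the firm shuts down: Q = 0.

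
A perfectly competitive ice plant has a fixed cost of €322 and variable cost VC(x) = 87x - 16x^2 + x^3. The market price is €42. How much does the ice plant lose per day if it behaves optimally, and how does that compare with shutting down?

AVC = 87 - 16x + x^2; min AVC = €23 at x = 8. Since P = €42 ≥ min AVC, the firm produces.
MC = 87 - 32x + 3x^2. Setting P = MC and taking the root on the rising branch gives x* = 9.
TR = 42·9 = 378. TC = 322 + 216 = 538. Profit = 378 − 538 = -€160.
By producing, the firm covers all variable cost plus €162 of fixed cost; shutting down would lose the full €322.

Profit = -€160 at x = 9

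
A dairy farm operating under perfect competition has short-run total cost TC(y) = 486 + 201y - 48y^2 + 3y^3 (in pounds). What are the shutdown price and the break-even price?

Shutdown price = £9; break-even price = £66

AVC = 201 - 48y + 3y^2; minimized at y = 8, giving min AVC = £9. That is the shutdown price.
ATC = 486/y + 201 - 48y + 3y^2. Setting dATC/dy = −486/y^2 − 48 + 6y = 0 gives y = 9 (since 6·9^3 − 48·9^2 = 486).
min ATC = 486/9 + 201 − 48·9 + 3·9^2 = £66. That is the break-even price.
For £9 ≤ P < £66 the firm produces at a loss; below £9 it shuts down.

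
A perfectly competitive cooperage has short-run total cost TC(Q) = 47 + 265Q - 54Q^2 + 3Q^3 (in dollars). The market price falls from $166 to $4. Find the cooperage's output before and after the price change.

Output falls from 11 to 0 (the firm shuts down)

MC = 265 - 108Q + 9Q^2; the shutdown threshold is min AVC = $22 (at Q = 9).
At P = $166 ≥ min AVC, set P = MC on the rising branch: Q = 11.
At P = $4 < min AVC = $22, price no longer covers variable cost at any output, so the firm shuts down: Q = 0.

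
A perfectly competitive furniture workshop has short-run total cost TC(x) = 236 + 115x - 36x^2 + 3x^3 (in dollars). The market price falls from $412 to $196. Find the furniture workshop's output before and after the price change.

Output falls from 11 to 9

AVC = 115 - 36x + 3x^2, minimized at x = 6 where min AVC = $7. MC = 115 - 72x + 9x^2.
With P = $412 above the shutdown price, P = MC gives x = 11.
At P = $196 ≥ min AVC, set P = MC: x = 9. The firm stays open but cuts output.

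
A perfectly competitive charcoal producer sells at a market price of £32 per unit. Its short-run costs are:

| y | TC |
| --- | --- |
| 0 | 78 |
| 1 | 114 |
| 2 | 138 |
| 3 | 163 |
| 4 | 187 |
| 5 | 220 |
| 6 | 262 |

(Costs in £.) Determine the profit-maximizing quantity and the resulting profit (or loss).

Tabulate TR − TC: y=0: -78; y=1: -82; y=2: -74; y=3: -67; y=4: -59; y=5: -60; y=6: -70.
Profit is maximized at y = 4. AVC there is 109/4 = £27.25 ≤ P, so producing beats shutting down (which would give -£78).

y = 4; profit = -£59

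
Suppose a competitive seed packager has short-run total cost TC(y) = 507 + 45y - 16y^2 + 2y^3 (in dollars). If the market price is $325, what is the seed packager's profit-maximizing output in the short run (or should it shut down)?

From TC, MC = TC'(y) = 45 - 32y + 6y^2 and AVC = VC/y = 45 - 16y + 2y^2.
AVC hits its minimum where MC = AVC, at y = 4, giving min AVC = 45 - 16·4 + 2·4^2 = $13.
P = $325 exceeds min AVC = $13, so the firm stays open.
Solving P = MC: -280 - 32y + 6y^2 = 0 ⇒ y = -14/3 or 10. On the upward-sloping branch, y* = 10.
Check: AVC at y = 10 is $85 ≤ P, so revenue covers variable cost.
Profit = P·y − TC = 325·10 − 1357 = $1893.

Produce at y = 10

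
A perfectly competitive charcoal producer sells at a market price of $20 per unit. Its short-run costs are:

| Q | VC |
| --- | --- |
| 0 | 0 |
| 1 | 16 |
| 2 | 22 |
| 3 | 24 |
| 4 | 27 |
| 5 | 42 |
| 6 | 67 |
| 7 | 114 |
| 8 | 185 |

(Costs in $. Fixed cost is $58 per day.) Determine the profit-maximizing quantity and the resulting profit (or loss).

Profit at each row (π = 20Q − TC): Q=0: -58; Q=1: -54; Q=2: -40; Q=3: -22; Q=4: -5; Q=5: 0; Q=6: -5; Q=7: -32; Q=8: -83.
Profit is maximized at Q = 5. AVC there is 42/5 = $8.40 ≤ P, so producing beats shutting down (which would give -$58).

Q = 5; profit = $0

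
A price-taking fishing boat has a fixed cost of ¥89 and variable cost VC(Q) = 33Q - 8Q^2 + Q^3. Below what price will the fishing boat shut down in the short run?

¥17 per unit

Short-run supply begins at min AVC. From VC = 33Q - 8Q^2 + Q^3, AVC = 33 - 8Q + Q^2.
At the minimum of AVC, MC = AVC. MC = 33 - 16Q + 3Q^2; setting MC = AVC gives 2Q^2 - 8Q = 0, so Q = 4. min AVC = 17.
The firm shuts down for any P below ¥17.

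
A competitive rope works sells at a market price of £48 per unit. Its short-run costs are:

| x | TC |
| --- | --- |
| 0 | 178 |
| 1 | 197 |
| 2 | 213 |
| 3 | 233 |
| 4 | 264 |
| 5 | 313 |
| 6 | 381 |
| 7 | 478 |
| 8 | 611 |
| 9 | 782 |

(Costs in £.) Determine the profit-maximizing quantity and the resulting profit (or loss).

Profit at each row (π = 48x − TC): x=0: -178; x=1: -149; x=2: -117; x=3: -89; x=4: -72; x=5: -73; x=6: -93; x=7: -142; x=8: -227; x=9: -350.
Profit is maximized at x = 4. AVC there is 86/4 = £21.50 ≤ P, so producing beats shutting down (which would give -£178).

x = 4; profit = -£72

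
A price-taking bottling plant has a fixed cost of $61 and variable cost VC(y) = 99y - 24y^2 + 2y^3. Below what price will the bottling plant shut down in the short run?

Short-run supply begins at min AVC. From VC = 99y - 24y^2 + 2y^3, AVC = 99 - 24y + 2y^2.
At the minimum of AVC, MC = AVC. MC = 99 - 48y + 6y^2; setting MC = AVC gives 4y^2 - 24y = 0, so y = 6. min AVC = 27.
So the shutdown price is $27.

$27 per unit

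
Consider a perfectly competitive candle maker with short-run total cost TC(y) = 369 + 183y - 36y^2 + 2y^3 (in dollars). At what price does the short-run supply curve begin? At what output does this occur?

The firm shuts down when price falls below the minimum of average variable cost. AVC = VC/y = 183 - 36y + 2y^2.
At the minimum of AVC, MC = AVC. MC = 183 - 72y + 6y^2; setting MC = AVC gives 4y^2 - 36y = 0, so y = 9. min AVC = 21.
For P < $21 the firm produces nothing.

$21 per unit, at y = 9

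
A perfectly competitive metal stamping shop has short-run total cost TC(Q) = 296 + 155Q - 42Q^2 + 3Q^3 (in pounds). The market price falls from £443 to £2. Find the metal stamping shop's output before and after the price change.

AVC = 155 - 42Q + 3Q^2, minimized at Q = 7 where min AVC = £8. MC = 155 - 84Q + 9Q^2.
With P = £443 above the shutdown price, P = MC gives Q = 12.
At P = £2 < min AVC = £8, price no longer covers variable cost at any output, so the firm shuts down: Q = 0.

Output falls from 12 to 0 (the firm shuts down)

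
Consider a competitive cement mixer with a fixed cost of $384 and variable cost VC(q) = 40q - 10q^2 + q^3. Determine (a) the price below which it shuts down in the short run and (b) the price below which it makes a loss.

Shutdown price = $15; break-even price = $72

AVC = 40 - 10q + q^2; minimized at q = 5, giving min AVC = $15. That is the shutdown price.
ATC = 384/q + 40 - 10q + q^2. Setting dATC/dq = −384/q^2 − 10 + 2q = 0 gives q = 8 (since 2·8^3 − 10·8^2 = 384).
min ATC = 384/8 + 40 − 10·8 + 8^2 = $72. That is the break-even price.
For $15 ≤ P < $72 the firm produces at a loss; below $15 it shuts down.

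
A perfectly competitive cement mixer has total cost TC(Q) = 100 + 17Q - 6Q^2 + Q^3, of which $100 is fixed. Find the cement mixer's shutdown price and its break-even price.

Shutdown price = $8; break-even price = $32

AVC = 17 - 6Q + Q^2; minimized at Q = 3, giving min AVC = $8. That is the shutdown price.
ATC = 100/Q + 17 - 6Q + Q^2. Setting dATC/dQ = −100/Q^2 − 6 + 2Q = 0 gives Q = 5 (since 2·5^3 − 6·5^2 = 100).
min ATC = 100/5 + 17 − 6·5 + 5^2 = $32. That is the break-even price.
For $8 ≤ P < $32 the firm produces at a loss; below $8 it shuts down.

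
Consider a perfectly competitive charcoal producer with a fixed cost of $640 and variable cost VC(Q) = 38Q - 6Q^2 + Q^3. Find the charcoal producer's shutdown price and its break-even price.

AVC = 38 - 6Q + Q^2; minimized at Q = 3, giving min AVC = $29. That is the shutdown price.
ATC = 640/Q + 38 - 6Q + Q^2. Setting dATC/dQ = −640/Q^2 − 6 + 2Q = 0 gives Q = 8 (since 2·8^3 − 6·8^2 = 640).
min ATC = 640/8 + 38 − 6·8 + 8^2 = $134. That is the break-even price.
For $29 ≤ P < $134 the firm produces at a loss; below $29 it shuts down.

Shutdown price = $29; break-even price = $134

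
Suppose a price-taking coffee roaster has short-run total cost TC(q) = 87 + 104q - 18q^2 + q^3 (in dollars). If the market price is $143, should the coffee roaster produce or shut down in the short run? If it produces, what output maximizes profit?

Produce at q = 13

From TC, MC = TC'(q) = 104 - 36q + 3q^2 and AVC = VC/q = 104 - 18q + q^2.
AVC hits its minimum where MC = AVC, at q = 9, giving min AVC = 104 - 18·9 + 9^2 = $23.
Since P = $143 ≥ min AVC = $23, price covers variable cost and the firm should produce.
Solving P = MC: -39 - 36q + 3q^2 = 0 ⇒ q = -1 or 13. On the upward-sloping branch, q* = 13.
Check: AVC at q = 13 is $39 ≤ P, so revenue covers variable cost.
Profit = P·q − TC = 143·13 − 594 = $1265.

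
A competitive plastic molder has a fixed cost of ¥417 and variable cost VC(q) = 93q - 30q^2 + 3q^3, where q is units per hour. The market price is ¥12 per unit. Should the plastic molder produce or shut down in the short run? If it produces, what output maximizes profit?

Strip out fixed cost: VC = 93q - 30q^2 + 3q^3. Then AVC = 93 - 30q + 3q^2 and MC = 93 - 60q + 9q^2.
AVC hits its minimum where MC = AVC, at q = 5, giving min AVC = 93 - 30·5 + 3·5^2 = ¥18.
With P < min AVC (¥12 < ¥18), every unit sold adds to the loss.
Shutting down limits the loss to fixed cost, ¥417.

Shut down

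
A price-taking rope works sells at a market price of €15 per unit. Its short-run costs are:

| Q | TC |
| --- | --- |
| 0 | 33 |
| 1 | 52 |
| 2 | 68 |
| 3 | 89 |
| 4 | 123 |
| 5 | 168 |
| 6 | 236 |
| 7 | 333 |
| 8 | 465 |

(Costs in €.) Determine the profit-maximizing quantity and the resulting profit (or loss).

Q = 0 (shut down); profit = -€33

Tabulate TR − TC: Q=0: -33; Q=1: -37; Q=2: -38; Q=3: -44; Q=4: -63; Q=5: -93; Q=6: -146; Q=7: -228; Q=8: -345.
Profit is highest at Q = 0. Equivalently, the lowest AVC in the table is 35/2 ≈ €17.50 at Q = 2, and P = €15 falls below it — price never covers variable cost, so the firm shuts down and loses only its fixed cost.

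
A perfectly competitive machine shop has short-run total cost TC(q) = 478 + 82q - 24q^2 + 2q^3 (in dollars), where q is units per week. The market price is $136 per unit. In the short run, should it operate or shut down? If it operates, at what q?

From TC, MC = TC'(q) = 82 - 48q + 6q^2 and AVC = VC/q = 82 - 24q + 2q^2.
The AVC parabola has its vertex at q = 24/4 = 6, where AVC = 82 - 24·6 + 2·6^2 = $10.
Because $136 ≥ $10, revenue can cover variable cost; the firm operates.
Set P = MC: 136 = 82 - 48q + 6q^2 → -54 - 48q + 6q^2 = 0. The roots are q = -1 and q = 9; the profit-maximizing output is on the rising part of MC, so q* = 9.
Check: AVC at q = 9 is $28 ≤ P, so revenue covers variable cost.
Profit = P·q − TC = 136·9 − 730 = $494.

Produce at q = 9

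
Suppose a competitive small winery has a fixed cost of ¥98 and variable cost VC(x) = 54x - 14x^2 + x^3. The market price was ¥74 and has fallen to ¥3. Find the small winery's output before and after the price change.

AVC = 54 - 14x + x^2, minimized at x = 7 where min AVC = ¥5. MC = 54 - 28x + 3x^2.
At P = ¥74 ≥ min AVC, set P = MC on the rising branch: x = 10.
At P = ¥3 < min AVC = ¥5, price no longer covers variable cost at any output, so the firm shuts down: x = 0.

Output falls from 10 to 0 (the firm shuts down)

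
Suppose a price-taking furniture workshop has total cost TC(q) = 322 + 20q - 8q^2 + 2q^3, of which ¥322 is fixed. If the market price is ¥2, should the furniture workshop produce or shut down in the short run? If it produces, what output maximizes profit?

Shut down

Strip out fixed cost: VC = 20q - 8q^2 + 2q^3. Then AVC = 20 - 8q + 2q^2 and MC = 20 - 16q + 6q^2.
The AVC parabola has its vertex at q = 8/4 = 2, where AVC = 20 - 8·2 + 2·2^2 = ¥12.
With P < min AVC (¥2 < ¥12), every unit sold adds to the loss.
The firm minimizes its loss by shutting down and losing only its fixed cost of ¥322.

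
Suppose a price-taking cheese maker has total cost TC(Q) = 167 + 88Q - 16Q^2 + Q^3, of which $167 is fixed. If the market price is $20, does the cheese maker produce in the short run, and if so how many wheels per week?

From TC, MC = TC'(Q) = 88 - 32Q + 3Q^2 and AVC = VC/Q = 88 - 16Q + Q^2.
AVC is minimized where dAVC/dQ = -16 + 2Q = 0, at Q = 8; min AVC = 88 - 16·8 + 8^2 = $24.
Since P = $20 < min AVC = $24, price fails to cover variable cost at any output.
The firm minimizes its loss by shutting down and losing only its fixed cost of $167.

Shut down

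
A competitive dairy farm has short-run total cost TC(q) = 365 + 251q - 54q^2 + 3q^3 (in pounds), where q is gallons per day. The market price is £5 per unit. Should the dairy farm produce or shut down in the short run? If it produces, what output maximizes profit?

Shut down

From TC, MC = TC'(q) = 251 - 108q + 9q^2 and AVC = VC/q = 251 - 54q + 3q^2.
AVC is minimized where dAVC/dq = -54 + 6q = 0, at q = 9; min AVC = 251 - 54·9 + 3·9^2 = £8.
Since P = £5 < min AVC = £8, price fails to cover variable cost at any output.
Best response: produce nothing and absorb the £365 fixed cost.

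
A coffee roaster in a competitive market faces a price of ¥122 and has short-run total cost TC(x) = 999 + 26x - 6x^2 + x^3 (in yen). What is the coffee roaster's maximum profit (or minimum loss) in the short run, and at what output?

AVC = 26 - 6x + x^2 has its minimum ¥17 at x = 3; price ¥122 clears that bar, so the firm operates.
With MC = 26 - 12x + 3x^2, P = MC on the upward-sloping part at x* = 8.
TR = 122·8 = 976. TC = 999 + 336 = 1335. Profit = 976 − 1335 = -¥359.
Shutting down would mean losing the fixed cost of ¥999, so operating at a loss of ¥359 is better by ¥640.

Profit = -¥359 at x = 8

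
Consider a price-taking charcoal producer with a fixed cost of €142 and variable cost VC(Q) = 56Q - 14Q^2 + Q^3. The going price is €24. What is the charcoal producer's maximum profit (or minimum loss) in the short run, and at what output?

AVC = 56 - 14Q + Q^2 has its minimum €7 at Q = 7; price €24 clears that bar, so the firm operates.
With MC = 56 - 28Q + 3Q^2, P = MC on the upward-sloping part at Q* = 8.
TR = 24·8 = 192. TC = 142 + 64 = 206. Profit = 192 − 206 = -€14.
By producing, the firm covers all variable cost plus €128 of fixed cost; shutting down would lose the full €142.

Profit = -€14 at Q = 8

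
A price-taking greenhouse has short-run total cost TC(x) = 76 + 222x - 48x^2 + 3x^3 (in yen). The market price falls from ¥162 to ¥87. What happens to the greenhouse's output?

Output falls from 10 to 9

MC = 222 - 96x + 9x^2; the shutdown threshold is min AVC = ¥30 (at x = 8).
At P = ¥162 ≥ min AVC, set P = MC on the rising branch: x = 10.
At P = ¥87 ≥ min AVC, set P = MC: x = 9. The firm stays open but cuts output.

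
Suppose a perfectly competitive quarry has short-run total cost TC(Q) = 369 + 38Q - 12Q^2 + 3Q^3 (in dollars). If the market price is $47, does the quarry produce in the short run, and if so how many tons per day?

From TC, MC = TC'(Q) = 38 - 24Q + 9Q^2 and AVC = VC/Q = 38 - 12Q + 3Q^2.
The AVC parabola has its vertex at Q = 12/6 = 2, where AVC = 38 - 12·2 + 3·2^2 = $26.
P = $47 exceeds min AVC = $26, so the firm stays open.
Set P = MC: 47 = 38 - 24Q + 9Q^2 → -9 - 24Q + 9Q^2 = 0. The roots are Q = -1/3 and Q = 3; the profit-maximizing output is on the rising part of MC, so Q* = 3.
Check: AVC at Q = 3 is $29 ≤ P, so revenue covers variable cost.
Profit = P·Q − TC = 47·3 − 456 = -$315, a loss, but smaller than the $369 fixed cost the firm would lose by shutting down.

Produce at Q = 3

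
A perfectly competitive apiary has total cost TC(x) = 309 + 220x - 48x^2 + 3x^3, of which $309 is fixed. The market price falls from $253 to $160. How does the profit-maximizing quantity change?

Output falls from 11 to 10

MC = 220 - 96x + 9x^2; the shutdown threshold is min AVC = $28 (at x = 8).
With P = $253 above the shutdown price, P = MC gives x = 11.
At P = $160 ≥ min AVC, set P = MC: x = 10. The firm stays open but cuts output.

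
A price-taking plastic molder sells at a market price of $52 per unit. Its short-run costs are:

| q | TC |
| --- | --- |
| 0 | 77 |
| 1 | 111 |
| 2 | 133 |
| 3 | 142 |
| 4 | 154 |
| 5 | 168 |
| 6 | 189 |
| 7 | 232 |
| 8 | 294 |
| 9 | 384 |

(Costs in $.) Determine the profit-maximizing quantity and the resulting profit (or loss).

q = 7; profit = $132

Tabulate TR − TC: q=0: -77; q=1: -59; q=2: -29; q=3: 14; q=4: 54; q=5: 92; q=6: 123; q=7: 132; q=8: 122; q=9: 84.
Profit is maximized at q = 7. AVC there is 155/7 = $22.14 ≤ P, so producing beats shutting down (which would give -$77).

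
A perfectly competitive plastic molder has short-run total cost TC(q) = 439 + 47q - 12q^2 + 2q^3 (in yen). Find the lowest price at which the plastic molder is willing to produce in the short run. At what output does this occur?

The firm shuts down when price falls below the minimum of average variable cost. AVC = VC/q = 47 - 12q + 2q^2.
At the minimum of AVC, MC = AVC. MC = 47 - 24q + 6q^2; setting MC = AVC gives 4q^2 - 12q = 0, so q = 3. min AVC = 29.
For P < ¥29 the firm produces nothing.

¥29 per unit, at q = 3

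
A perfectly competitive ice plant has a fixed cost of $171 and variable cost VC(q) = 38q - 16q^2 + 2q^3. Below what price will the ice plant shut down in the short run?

$6 per unit

The firm shuts down when price falls below the minimum of average variable cost. AVC = VC/q = 38 - 16q + 2q^2.
dAVC/dq = -16 + 4q = 0 gives q = 4. min AVC = 38 - 16·4 + 2·4^2 = 6.
The firm shuts down for any P below $6.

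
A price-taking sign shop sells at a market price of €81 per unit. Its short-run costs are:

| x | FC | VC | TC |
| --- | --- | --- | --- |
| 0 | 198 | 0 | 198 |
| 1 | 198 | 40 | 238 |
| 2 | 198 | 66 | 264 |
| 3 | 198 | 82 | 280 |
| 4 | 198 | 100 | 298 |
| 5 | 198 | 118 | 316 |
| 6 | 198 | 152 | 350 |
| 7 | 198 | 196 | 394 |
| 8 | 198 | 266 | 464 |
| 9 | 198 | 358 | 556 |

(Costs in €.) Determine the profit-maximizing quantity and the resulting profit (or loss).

Profit at each row (π = 81x − TC): x=0: -198; x=1: -157; x=2: -102; x=3: -37; x=4: 26; x=5: 89; x=6: 136; x=7: 173; x=8: 184; x=9: 173.
Profit is maximized at x = 8. AVC there is 266/8 = €33.25 ≤ P, so producing beats shutting down (which would give -€198).

x = 8; profit = €184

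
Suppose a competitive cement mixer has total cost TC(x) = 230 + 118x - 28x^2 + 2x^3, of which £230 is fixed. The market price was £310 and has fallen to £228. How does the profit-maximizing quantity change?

Output falls from 12 to 11

AVC = 118 - 28x + 2x^2, minimized at x = 7 where min AVC = £20. MC = 118 - 56x + 6x^2.
At P = £310 ≥ min AVC, set P = MC on the rising branch: x = 12.
At P = £228 ≥ min AVC, set P = MC: x = 11. The firm stays open but cuts output.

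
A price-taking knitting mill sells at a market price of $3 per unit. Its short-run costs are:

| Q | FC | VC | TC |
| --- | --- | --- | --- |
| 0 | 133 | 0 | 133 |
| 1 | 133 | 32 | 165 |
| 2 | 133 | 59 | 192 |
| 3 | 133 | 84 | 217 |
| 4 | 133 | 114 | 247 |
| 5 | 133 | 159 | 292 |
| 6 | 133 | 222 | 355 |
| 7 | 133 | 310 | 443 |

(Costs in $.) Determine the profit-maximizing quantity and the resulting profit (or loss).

Q = 0 (shut down); profit = -$133

Compute π = P·Q − TC at each output: Q=0: -133; Q=1: -162; Q=2: -186; Q=3: -208; Q=4: -235; Q=5: -277; Q=6: -337; Q=7: -422.
Profit is highest at Q = 0. Equivalently, the lowest AVC in the table is 84/3 ≈ $28 at Q = 3, and P = $3 falls below it — price never covers variable cost, so the firm shuts down and loses only its fixed cost.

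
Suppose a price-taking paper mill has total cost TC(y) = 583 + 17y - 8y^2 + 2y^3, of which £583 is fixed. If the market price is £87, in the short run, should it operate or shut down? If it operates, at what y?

From TC, MC = TC'(y) = 17 - 16y + 6y^2 and AVC = VC/y = 17 - 8y + 2y^2.
AVC is minimized where dAVC/dy = -8 + 4y = 0, at y = 2; min AVC = 17 - 8·2 + 2·2^2 = £9.
P = £87 exceeds min AVC = £9, so the firm stays open.
P = MC gives -70 - 16y + 6y^2 = 0, with roots -7/3 and 5. Take the larger (rising MC): y* = 5.
Check: AVC at y = 5 is £27 ≤ P, so revenue covers variable cost.
Profit = P·y − TC = 87·5 − 718 = -£283, a loss, but smaller than the £583 fixed cost the firm would lose by shutting down.

Produce at y = 5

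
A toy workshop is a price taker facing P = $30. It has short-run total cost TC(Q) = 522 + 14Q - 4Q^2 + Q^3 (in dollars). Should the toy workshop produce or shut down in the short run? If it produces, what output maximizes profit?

From TC, MC = TC'(Q) = 14 - 8Q + 3Q^2 and AVC = VC/Q = 14 - 4Q + Q^2.
AVC is minimized where dAVC/dQ = -4 + 2Q = 0, at Q = 2; min AVC = 14 - 4·2 + 2^2 = $10.
P = $30 exceeds min AVC = $10, so the firm stays open.
P = MC gives -16 - 8Q + 3Q^2 = 0, with roots -4/3 and 4. Take the larger (rising MC): Q* = 4.
Check: AVC at Q = 4 is $14 ≤ P, so revenue covers variable cost.
Profit = P·Q − TC = 30·4 − 578 = -$458, a loss, but smaller than the $522 fixed cost the firm would lose by shutting down.

Produce at Q = 4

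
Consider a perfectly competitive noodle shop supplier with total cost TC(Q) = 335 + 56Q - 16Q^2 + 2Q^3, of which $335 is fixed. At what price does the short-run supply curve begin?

$24 per unit

The firm shuts down when price falls below the minimum of average variable cost. AVC = VC/Q = 56 - 16Q + 2Q^2.
dAVC/dQ = -16 + 4Q = 0 gives Q = 4. min AVC = 56 - 16·4 + 2·4^2 = 24.
The firm shuts down for any P below $24.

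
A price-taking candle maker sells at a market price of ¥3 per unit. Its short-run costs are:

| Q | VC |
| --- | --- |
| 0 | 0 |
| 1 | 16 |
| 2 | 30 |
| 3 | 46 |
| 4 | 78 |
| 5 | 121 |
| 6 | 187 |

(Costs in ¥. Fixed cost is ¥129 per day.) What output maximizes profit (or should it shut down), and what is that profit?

Profit at each row (π = 3Q − TC): Q=0: -129; Q=1: -142; Q=2: -153; Q=3: -166; Q=4: -195; Q=5: -235; Q=6: -298.
Profit is highest at Q = 0. Equivalently, the lowest AVC in the table is 30/2 ≈ ¥15 at Q = 2, and P = ¥3 falls below it — price never covers variable cost, so the firm shuts down and loses only its fixed cost.

Q = 0 (shut down); profit = -¥129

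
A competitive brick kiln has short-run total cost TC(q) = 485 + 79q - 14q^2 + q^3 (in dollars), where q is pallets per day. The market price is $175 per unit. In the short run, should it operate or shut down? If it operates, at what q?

Produce at q = 12

Variable cost is VC = 79q - 14q^2 + q^3, so AVC = VC/q = 79 - 14q + q^2 and MC = dTC/dq = 79 - 28q + 3q^2.
AVC hits its minimum where MC = AVC, at q = 7, giving min AVC = 79 - 14·7 + 7^2 = $30.
P = $175 exceeds min AVC = $30, so the firm stays open.
Solving P = MC: -96 - 28q + 3q^2 = 0 ⇒ q = -8/3 or 12. On the upward-sloping branch, q* = 12.
Check: AVC at q = 12 is $55 ≤ P, so revenue covers variable cost.
Profit = P·q − TC = 175·12 − 1145 = $955.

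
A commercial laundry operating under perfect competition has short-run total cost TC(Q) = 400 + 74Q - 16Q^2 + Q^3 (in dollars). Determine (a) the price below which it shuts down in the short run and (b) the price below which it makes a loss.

Shutdown price = min AVC. AVC = 74 - 16Q + Q^2, with vertex at Q = 8 and minimum $10.
ATC = 400/Q + 74 - 16Q + Q^2. Setting dATC/dQ = −400/Q^2 − 16 + 2Q = 0 gives Q = 10 (since 2·10^3 − 16·10^2 = 400).
min ATC = 400/10 + 74 − 16·10 + 10^2 = $54. That is the break-even price.
Between these two prices the firm operates at a loss; above $54 it earns a profit.

Shutdown price = $10; break-even price = $54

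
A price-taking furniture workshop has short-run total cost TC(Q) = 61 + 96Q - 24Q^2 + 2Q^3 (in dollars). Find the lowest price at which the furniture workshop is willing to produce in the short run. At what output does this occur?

$24 per unit, at Q = 6

The firm shuts down when price falls below the minimum of average variable cost. AVC = VC/Q = 96 - 24Q + 2Q^2.
At the minimum of AVC, MC = AVC. MC = 96 - 48Q + 6Q^2; setting MC = AVC gives 4Q^2 - 24Q = 0, so Q = 6. min AVC = 24.
For P < $24 the firm produces nothing.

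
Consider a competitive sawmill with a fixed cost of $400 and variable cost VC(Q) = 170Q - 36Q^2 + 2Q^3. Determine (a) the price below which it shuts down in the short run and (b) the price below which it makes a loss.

Shutdown price = $8; break-even price = $50

Shutdown price = min AVC. AVC = 170 - 36Q + 2Q^2, with vertex at Q = 9 and minimum $8.
ATC = 400/Q + 170 - 36Q + 2Q^2. Setting dATC/dQ = −400/Q^2 − 36 + 4Q = 0 gives Q = 10 (since 4·10^3 − 36·10^2 = 400).
min ATC = 400/10 + 170 − 36·10 + 2·10^2 = $50. That is the break-even price.
For $8 ≤ P < $50 the firm produces at a loss; below $8 it shuts down.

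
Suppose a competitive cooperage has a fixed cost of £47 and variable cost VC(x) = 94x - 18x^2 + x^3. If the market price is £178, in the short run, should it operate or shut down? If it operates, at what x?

Strip out fixed cost: VC = 94x - 18x^2 + x^3. Then AVC = 94 - 18x + x^2 and MC = 94 - 36x + 3x^2.
The AVC parabola has its vertex at x = 18/2 = 9, where AVC = 94 - 18·9 + 9^2 = £13.
Because £178 ≥ £13, revenue can cover variable cost; the firm operates.
P = MC gives -84 - 36x + 3x^2 = 0, with roots -2 and 14. Take the larger (rising MC): x* = 14.
Check: AVC at x = 14 is £38 ≤ P, so revenue covers variable cost.
Profit = P·x − TC = 178·14 − 579 = £1913.

Produce at x = 14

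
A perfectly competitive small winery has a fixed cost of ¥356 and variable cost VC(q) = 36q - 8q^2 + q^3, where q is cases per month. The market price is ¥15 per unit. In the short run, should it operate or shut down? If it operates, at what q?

From TC, MC = TC'(q) = 36 - 16q + 3q^2 and AVC = VC/q = 36 - 8q + q^2.
AVC hits its minimum where MC = AVC, at q = 4, giving min AVC = 36 - 8·4 + 4^2 = ¥20.
Since P = ¥15 < min AVC = ¥20, price fails to cover variable cost at any output.
Best response: produce nothing and absorb the ¥356 fixed cost.

Shut down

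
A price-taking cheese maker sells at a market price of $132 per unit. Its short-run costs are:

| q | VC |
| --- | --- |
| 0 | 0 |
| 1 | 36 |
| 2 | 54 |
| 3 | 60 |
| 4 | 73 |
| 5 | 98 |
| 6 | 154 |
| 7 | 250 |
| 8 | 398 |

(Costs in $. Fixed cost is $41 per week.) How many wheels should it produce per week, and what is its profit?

q = 7; profit = $633

Compute π = P·q − TC at each output: q=0: -41; q=1: 55; q=2: 169; q=3: 295; q=4: 414; q=5: 521; q=6: 597; q=7: 633; q=8: 617.
Profit is maximized at q = 7. AVC there is 250/7 = $35.71 ≤ P, so producing beats shutting down (which would give -$41).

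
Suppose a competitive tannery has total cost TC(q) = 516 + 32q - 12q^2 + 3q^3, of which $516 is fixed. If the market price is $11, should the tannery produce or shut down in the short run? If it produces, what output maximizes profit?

Shut down

From TC, MC = TC'(q) = 32 - 24q + 9q^2 and AVC = VC/q = 32 - 12q + 3q^2.
AVC is minimized where dAVC/dq = -12 + 6q = 0, at q = 2; min AVC = 32 - 12·2 + 3·2^2 = $20.
With P < min AVC ($11 < $20), every unit sold adds to the loss.
Shutting down limits the loss to fixed cost, $516.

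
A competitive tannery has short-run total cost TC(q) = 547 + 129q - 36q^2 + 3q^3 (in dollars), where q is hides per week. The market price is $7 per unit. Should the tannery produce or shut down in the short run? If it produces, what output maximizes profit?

Shut down

Variable cost is VC = 129q - 36q^2 + 3q^3, so AVC = VC/q = 129 - 36q + 3q^2 and MC = dTC/dq = 129 - 72q + 9q^2.
AVC is minimized where dAVC/dq = -36 + 6q = 0, at q = 6; min AVC = 129 - 36·6 + 3·6^2 = $21.
With P < min AVC ($7 < $21), every unit sold adds to the loss.
Best response: produce nothing and absorb the $547 fixed cost.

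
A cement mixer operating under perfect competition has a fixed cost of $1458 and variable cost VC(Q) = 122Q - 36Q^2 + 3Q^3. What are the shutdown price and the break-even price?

Shutdown price = $14; break-even price = $203

Shutdown price = min AVC. AVC = 122 - 36Q + 3Q^2, with vertex at Q = 6 and minimum $14.
ATC = 1458/Q + 122 - 36Q + 3Q^2. Setting dATC/dQ = −1458/Q^2 − 36 + 6Q = 0 gives Q = 9 (since 6·9^3 − 36·9^2 = 1458).
min ATC = 1458/9 + 122 − 36·9 + 3·9^2 = $203. That is the break-even price.
Between these two prices the firm operates at a loss; above $203 it earns a profit.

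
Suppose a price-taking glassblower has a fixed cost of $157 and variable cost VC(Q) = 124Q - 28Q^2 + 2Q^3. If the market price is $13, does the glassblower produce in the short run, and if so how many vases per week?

Variable cost is VC = 124Q - 28Q^2 + 2Q^3, so AVC = VC/Q = 124 - 28Q + 2Q^2 and MC = dTC/dQ = 124 - 56Q + 6Q^2.
AVC is minimized where dAVC/dQ = -28 + 4Q = 0, at Q = 7; min AVC = 124 - 28·7 + 2·7^2 = $26.
With P < min AVC ($13 < $26), every unit sold adds to the loss.
The firm minimizes its loss by shutting down and losing only its fixed cost of $157.

Shut down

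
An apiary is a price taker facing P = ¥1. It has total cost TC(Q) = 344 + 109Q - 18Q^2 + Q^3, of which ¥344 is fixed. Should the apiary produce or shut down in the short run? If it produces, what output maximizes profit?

Shut down

Strip out fixed cost: VC = 109Q - 18Q^2 + Q^3. Then AVC = 109 - 18Q + Q^2 and MC = 109 - 36Q + 3Q^2.
AVC hits its minimum where MC = AVC, at Q = 9, giving min AVC = 109 - 18·9 + 9^2 = ¥28.
With P < min AVC (¥1 < ¥28), every unit sold adds to the loss.
Shutting down limits the loss to fixed cost, ¥344.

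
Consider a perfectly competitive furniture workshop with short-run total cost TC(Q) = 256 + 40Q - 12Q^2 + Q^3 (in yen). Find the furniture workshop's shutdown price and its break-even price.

Shutdown price = ¥4; break-even price = ¥40

Shutdown price = min AVC. AVC = 40 - 12Q + Q^2, with vertex at Q = 6 and minimum ¥4.
ATC = 256/Q + 40 - 12Q + Q^2. Setting dATC/dQ = −256/Q^2 − 12 + 2Q = 0 gives Q = 8 (since 2·8^3 − 12·8^2 = 256).
min ATC = 256/8 + 40 − 12·8 + 8^2 = ¥40. That is the break-even price.
Between these two prices the firm operates at a loss; above ¥40 it earns a profit.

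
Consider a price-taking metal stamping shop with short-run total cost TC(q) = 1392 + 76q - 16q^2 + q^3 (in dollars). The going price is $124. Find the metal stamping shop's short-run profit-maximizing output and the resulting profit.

AVC = 76 - 16q + q^2 has its minimum $12 at q = 8; price $124 clears that bar, so the firm operates.
With MC = 76 - 32q + 3q^2, P = MC on the upward-sloping part at q* = 12.
TR = 124·12 = 1488. TC = 1392 + 336 = 1728. Profit = 1488 − 1728 = -$240.
Shutting down would mean losing the fixed cost of $1392, so operating at a loss of $240 is better by $1152.

Profit = -$240 at q = 12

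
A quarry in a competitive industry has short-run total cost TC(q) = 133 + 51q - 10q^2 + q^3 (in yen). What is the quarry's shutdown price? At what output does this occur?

The firm shuts down when price falls below the minimum of average variable cost. AVC = VC/q = 51 - 10q + q^2.
dAVC/dq = -10 + 2q = 0 gives q = 5. min AVC = 51 - 10·5 + 5^2 = 26.
The firm shuts down for any P below ¥26.

¥26 per unit, at q = 5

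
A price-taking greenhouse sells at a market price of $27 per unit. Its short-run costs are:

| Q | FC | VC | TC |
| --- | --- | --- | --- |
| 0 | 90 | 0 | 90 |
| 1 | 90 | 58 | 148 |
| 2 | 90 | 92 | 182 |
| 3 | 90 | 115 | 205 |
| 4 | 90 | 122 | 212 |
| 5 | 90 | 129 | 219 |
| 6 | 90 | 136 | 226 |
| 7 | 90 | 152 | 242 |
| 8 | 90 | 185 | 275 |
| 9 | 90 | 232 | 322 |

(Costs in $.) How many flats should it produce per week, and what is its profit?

Q = 7; profit = -$53

Compute π = P·Q − TC at each output: Q=0: -90; Q=1: -121; Q=2: -128; Q=3: -124; Q=4: -104; Q=5: -84; Q=6: -64; Q=7: -53; Q=8: -59; Q=9: -79.
Profit is maximized at Q = 7. AVC there is 152/7 = $21.71 ≤ P, so producing beats shutting down (which would give -$90).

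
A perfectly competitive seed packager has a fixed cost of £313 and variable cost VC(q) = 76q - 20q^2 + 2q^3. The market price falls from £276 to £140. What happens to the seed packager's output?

Output falls from 10 to 8

AVC = 76 - 20q + 2q^2, minimized at q = 5 where min AVC = £26. MC = 76 - 40q + 6q^2.
At P = £276 ≥ min AVC, set P = MC on the rising branch: q = 10.
At P = £140 ≥ min AVC, set P = MC: q = 8. The firm stays open but cuts output.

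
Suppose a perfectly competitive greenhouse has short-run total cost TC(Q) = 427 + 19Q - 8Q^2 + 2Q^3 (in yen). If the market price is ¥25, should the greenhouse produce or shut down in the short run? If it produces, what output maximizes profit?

From TC, MC = TC'(Q) = 19 - 16Q + 6Q^2 and AVC = VC/Q = 19 - 8Q + 2Q^2.
AVC hits its minimum where MC = AVC, at Q = 2, giving min AVC = 19 - 8·2 + 2·2^2 = ¥11.
P = ¥25 exceeds min AVC = ¥11, so the firm stays open.
Set P = MC: 25 = 19 - 16Q + 6Q^2 → -6 - 16Q + 6Q^2 = 0. The roots are Q = -1/3 and Q = 3; the profit-maximizing output is on the rising part of MC, so Q* = 3.
Check: AVC at Q = 3 is ¥13 ≤ P, so revenue covers variable cost.
Profit = P·Q − TC = 25·3 − 466 = -¥391, a loss, but smaller than the ¥427 fixed cost the firm would lose by shutting down.

Produce at Q = 3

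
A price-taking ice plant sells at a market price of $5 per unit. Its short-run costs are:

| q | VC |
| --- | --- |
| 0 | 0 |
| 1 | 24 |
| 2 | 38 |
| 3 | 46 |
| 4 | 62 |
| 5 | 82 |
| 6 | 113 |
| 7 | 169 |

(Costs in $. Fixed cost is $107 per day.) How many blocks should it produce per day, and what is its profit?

Tabulate TR − TC: q=0: -107; q=1: -126; q=2: -135; q=3: -138; q=4: -149; q=5: -164; q=6: -190; q=7: -241.
Profit is highest at q = 0. Equivalently, the lowest AVC in the table is 46/3 ≈ $15.33 at q = 3, and P = $5 falls below it — price never covers variable cost, so the firm shuts down and loses only its fixed cost.

q = 0 (shut down); profit = -$107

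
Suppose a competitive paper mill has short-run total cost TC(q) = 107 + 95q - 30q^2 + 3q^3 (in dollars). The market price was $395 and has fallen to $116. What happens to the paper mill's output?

Output falls from 10 to 7

AVC = 95 - 30q + 3q^2, minimized at q = 5 where min AVC = $20. MC = 95 - 60q + 9q^2.
With P = $395 above the shutdown price, P = MC gives q = 10.
At P = $116 ≥ min AVC, set P = MC: q = 7. The firm stays open but cuts output.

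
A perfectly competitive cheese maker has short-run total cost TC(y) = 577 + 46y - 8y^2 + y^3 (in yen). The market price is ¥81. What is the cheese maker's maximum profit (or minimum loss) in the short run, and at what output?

AVC = 46 - 8y + y^2; min AVC = ¥30 at y = 4. Since P = ¥81 ≥ min AVC, the firm produces.
MC = 46 - 16y + 3y^2. Setting P = MC and taking the root on the rising branch gives y* = 7.
TR = 81·7 = 567. TC = 577 + 273 = 850. Profit = 567 − 850 = -¥283.
Shutting down would mean losing the fixed cost of ¥577, so operating at a loss of ¥283 is better by ¥294.

Profit = -¥283 at y = 7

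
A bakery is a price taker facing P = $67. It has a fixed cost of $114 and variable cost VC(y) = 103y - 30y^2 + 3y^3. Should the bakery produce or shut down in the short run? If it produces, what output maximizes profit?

Produce at y = 6

Variable cost is VC = 103y - 30y^2 + 3y^3, so AVC = VC/y = 103 - 30y + 3y^2 and MC = dTC/dy = 103 - 60y + 9y^2.
The AVC parabola has its vertex at y = 30/6 = 5, where AVC = 103 - 30·5 + 3·5^2 = $28.
Because $67 ≥ $28, revenue can cover variable cost; the firm operates.
P = MC gives 36 - 60y + 9y^2 = 0, with roots 2/3 and 6. Take the larger (rising MC): y* = 6.
Check: AVC at y = 6 is $31 ≤ P, so revenue covers variable cost.
Profit = P·y − TC = 67·6 − 300 = $102.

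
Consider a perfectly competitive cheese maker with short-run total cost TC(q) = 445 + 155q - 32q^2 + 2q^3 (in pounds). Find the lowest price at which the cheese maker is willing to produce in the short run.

The shutdown price is the minimum of AVC. VC = 155q - 32q^2 + 2q^3, so AVC = 155 - 32q + 2q^2.
At the minimum of AVC, MC = AVC. MC = 155 - 64q + 6q^2; setting MC = AVC gives 4q^2 - 32q = 0, so q = 8. min AVC = 27.
The firm shuts down for any P below £27.

£27 per unit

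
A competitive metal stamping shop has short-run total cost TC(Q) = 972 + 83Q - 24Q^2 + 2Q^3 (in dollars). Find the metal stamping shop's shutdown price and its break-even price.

Shutdown price = min AVC. AVC = 83 - 24Q + 2Q^2, with vertex at Q = 6 and minimum $11.
ATC = 972/Q + 83 - 24Q + 2Q^2. Setting dATC/dQ = −972/Q^2 − 24 + 4Q = 0 gives Q = 9 (since 4·9^3 − 24·9^2 = 972).
min ATC = 972/9 + 83 − 24·9 + 2·9^2 = $137. That is the break-even price.
Between these two prices the firm operates at a loss; above $137 it earns a profit.

Shutdown price = $11; break-even price = $137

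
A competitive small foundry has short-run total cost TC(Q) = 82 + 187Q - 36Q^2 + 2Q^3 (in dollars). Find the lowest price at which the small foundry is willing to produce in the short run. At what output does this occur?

Short-run supply begins at min AVC. From VC = 187Q - 36Q^2 + 2Q^3, AVC = 187 - 36Q + 2Q^2.
At the minimum of AVC, MC = AVC. MC = 187 - 72Q + 6Q^2; setting MC = AVC gives 4Q^2 - 36Q = 0, so Q = 9. min AVC = 25.
For P < $25 the firm produces nothing.

$25 per unit, at Q = 9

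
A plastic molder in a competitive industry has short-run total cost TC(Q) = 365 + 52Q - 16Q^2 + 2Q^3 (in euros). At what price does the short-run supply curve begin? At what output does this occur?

The shutdown price is the minimum of AVC. VC = 52Q - 16Q^2 + 2Q^3, so AVC = 52 - 16Q + 2Q^2.
dAVC/dQ = -16 + 4Q = 0 gives Q = 4. min AVC = 52 - 16·4 + 2·4^2 = 20.
So the shutdown price is €20.

€20 per unit, at Q = 4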